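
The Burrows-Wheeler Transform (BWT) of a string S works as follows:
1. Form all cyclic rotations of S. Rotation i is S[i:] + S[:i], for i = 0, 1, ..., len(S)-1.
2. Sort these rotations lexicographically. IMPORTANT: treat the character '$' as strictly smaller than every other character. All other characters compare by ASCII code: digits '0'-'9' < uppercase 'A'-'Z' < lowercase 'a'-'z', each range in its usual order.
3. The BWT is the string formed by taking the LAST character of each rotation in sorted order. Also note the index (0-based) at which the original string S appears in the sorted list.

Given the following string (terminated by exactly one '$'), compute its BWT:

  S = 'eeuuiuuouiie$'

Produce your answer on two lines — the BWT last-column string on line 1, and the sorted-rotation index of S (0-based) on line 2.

All 13 rotations (rotation i = S[i:]+S[:i]):
  rot[0] = eeuuiuuouiie$
  rot[1] = euuiuuouiie$e
  rot[2] = uuiuuouiie$ee
  rot[3] = uiuuouiie$eeu
  rot[4] = iuuouiie$eeuu
  rot[5] = uuouiie$eeuui
  rot[6] = uouiie$eeuuiu
  rot[7] = ouiie$eeuuiuu
  rot[8] = uiie$eeuuiuuo
  rot[9] = iie$eeuuiuuou
  rot[10] = ie$eeuuiuuoui
  rot[11] = e$eeuuiuuouii
  rot[12] = $eeuuiuuouiie
Sorted (with $ < everything):
  sorted[0] = $eeuuiuuouiie  (last char: 'e')
  sorted[1] = e$eeuuiuuouii  (last char: 'i')
  sorted[2] = eeuuiuuouiie$  (last char: '$')
  sorted[3] = euuiuuouiie$e  (last char: 'e')
  sorted[4] = ie$eeuuiuuoui  (last char: 'i')
  sorted[5] = iie$eeuuiuuou  (last char: 'u')
  sorted[6] = iuuouiie$eeuu  (last char: 'u')
  sorted[7] = ouiie$eeuuiuu  (last char: 'u')
  sorted[8] = uiie$eeuuiuuo  (last char: 'o')
  sorted[9] = uiuuouiie$eeu  (last char: 'u')
  sorted[10] = uouiie$eeuuiu  (last char: 'u')
  sorted[11] = uuiuuouiie$ee  (last char: 'e')
  sorted[12] = uuouiie$eeuui  (last char: 'i')
Last column: ei$eiuuuouuei
Original string S is at sorted index 2

Answer: ei$eiuuuouuei
2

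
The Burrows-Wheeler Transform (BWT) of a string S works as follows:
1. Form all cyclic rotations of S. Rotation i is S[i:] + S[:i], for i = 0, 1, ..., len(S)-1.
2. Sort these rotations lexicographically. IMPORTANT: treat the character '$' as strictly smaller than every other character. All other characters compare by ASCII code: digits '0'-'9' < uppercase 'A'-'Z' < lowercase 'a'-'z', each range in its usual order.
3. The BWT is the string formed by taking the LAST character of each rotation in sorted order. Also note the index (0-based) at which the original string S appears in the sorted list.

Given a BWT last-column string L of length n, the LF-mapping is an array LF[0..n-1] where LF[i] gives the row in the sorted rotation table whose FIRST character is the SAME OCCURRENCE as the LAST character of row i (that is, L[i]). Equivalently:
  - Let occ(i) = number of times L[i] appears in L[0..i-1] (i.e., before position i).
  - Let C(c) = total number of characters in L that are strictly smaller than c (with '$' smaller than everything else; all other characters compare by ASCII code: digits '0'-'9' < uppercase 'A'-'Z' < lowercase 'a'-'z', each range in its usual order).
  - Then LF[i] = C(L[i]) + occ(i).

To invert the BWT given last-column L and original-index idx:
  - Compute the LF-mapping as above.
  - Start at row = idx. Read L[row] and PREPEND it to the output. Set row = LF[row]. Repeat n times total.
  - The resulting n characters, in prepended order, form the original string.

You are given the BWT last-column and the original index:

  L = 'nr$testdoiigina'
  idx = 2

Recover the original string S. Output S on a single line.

Answer: disintegration$

Derivation:
LF mapping: 8 11 0 13 3 12 14 2 10 5 6 4 7 9 1
Walk LF starting at row 2, prepending L[row]:
  step 1: row=2, L[2]='$', prepend. Next row=LF[2]=0
  step 2: row=0, L[0]='n', prepend. Next row=LF[0]=8
  step 3: row=8, L[8]='o', prepend. Next row=LF[8]=10
  step 4: row=10, L[10]='i', prepend. Next row=LF[10]=6
  step 5: row=6, L[6]='t', prepend. Next row=LF[6]=14
  step 6: row=14, L[14]='a', prepend. Next row=LF[14]=1
  step 7: row=1, L[1]='r', prepend. Next row=LF[1]=11
  step 8: row=11, L[11]='g', prepend. Next row=LF[11]=4
  step 9: row=4, L[4]='e', prepend. Next row=LF[4]=3
  step 10: row=3, L[3]='t', prepend. Next row=LF[3]=13
  step 11: row=13, L[13]='n', prepend. Next row=LF[13]=9
  step 12: row=9, L[9]='i', prepend. Next row=LF[9]=5
  step 13: row=5, L[5]='s', prepend. Next row=LF[5]=12
  step 14: row=12, L[12]='i', prepend. Next row=LF[12]=7
  step 15: row=7, L[7]='d', prepend. Next row=LF[7]=2
Reversed output: disintegration$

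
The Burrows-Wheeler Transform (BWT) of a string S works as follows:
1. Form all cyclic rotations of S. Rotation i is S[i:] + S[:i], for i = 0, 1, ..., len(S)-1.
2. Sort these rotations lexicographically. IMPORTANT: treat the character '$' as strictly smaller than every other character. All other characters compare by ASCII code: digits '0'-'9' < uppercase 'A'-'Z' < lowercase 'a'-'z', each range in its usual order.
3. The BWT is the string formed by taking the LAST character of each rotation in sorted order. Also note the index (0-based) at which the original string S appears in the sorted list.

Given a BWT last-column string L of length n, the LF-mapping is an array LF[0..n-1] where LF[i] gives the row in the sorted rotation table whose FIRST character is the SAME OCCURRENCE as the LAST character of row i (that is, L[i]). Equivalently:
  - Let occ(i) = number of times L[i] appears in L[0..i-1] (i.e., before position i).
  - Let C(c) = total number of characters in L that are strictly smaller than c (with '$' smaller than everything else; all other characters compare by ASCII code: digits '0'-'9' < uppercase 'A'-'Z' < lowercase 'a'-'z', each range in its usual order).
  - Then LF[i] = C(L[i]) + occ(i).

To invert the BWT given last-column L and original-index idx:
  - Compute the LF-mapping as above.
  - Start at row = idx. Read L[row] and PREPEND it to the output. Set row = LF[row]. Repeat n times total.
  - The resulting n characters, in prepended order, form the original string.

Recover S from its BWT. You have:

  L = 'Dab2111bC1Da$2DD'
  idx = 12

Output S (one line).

Answer: a11DDb1212aDbCD$

Derivation:
LF mapping: 8 12 14 5 1 2 3 15 7 4 9 13 0 6 10 11
Walk LF starting at row 12, prepending L[row]:
  step 1: row=12, L[12]='$', prepend. Next row=LF[12]=0
  step 2: row=0, L[0]='D', prepend. Next row=LF[0]=8
  step 3: row=8, L[8]='C', prepend. Next row=LF[8]=7
  step 4: row=7, L[7]='b', prepend. Next row=LF[7]=15
  step 5: row=15, L[15]='D', prepend. Next row=LF[15]=11
  step 6: row=11, L[11]='a', prepend. Next row=LF[11]=13
  step 7: row=13, L[13]='2', prepend. Next row=LF[13]=6
  step 8: row=6, L[6]='1', prepend. Next row=LF[6]=3
  step 9: row=3, L[3]='2', prepend. Next row=LF[3]=5
  step 10: row=5, L[5]='1', prepend. Next row=LF[5]=2
  step 11: row=2, L[2]='b', prepend. Next row=LF[2]=14
  step 12: row=14, L[14]='D', prepend. Next row=LF[14]=10
  step 13: row=10, L[10]='D', prepend. Next row=LF[10]=9
  step 14: row=9, L[9]='1', prepend. Next row=LF[9]=4
  step 15: row=4, L[4]='1', prepend. Next row=LF[4]=1
  step 16: row=1, L[1]='a', prepend. Next row=LF[1]=12
Reversed output: a11DDb1212aDbCD$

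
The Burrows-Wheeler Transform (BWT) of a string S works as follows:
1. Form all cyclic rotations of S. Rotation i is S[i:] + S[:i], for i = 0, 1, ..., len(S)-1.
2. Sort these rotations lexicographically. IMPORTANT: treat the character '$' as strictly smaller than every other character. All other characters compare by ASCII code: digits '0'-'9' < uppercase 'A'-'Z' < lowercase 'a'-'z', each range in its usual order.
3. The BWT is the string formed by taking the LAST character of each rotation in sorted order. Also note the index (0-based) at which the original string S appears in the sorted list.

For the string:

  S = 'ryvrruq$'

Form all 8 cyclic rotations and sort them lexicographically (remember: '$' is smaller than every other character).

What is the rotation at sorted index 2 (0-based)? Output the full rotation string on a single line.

All 8 rotations (rotation i = S[i:]+S[:i]):
  rot[0] = ryvrruq$
  rot[1] = yvrruq$r
  rot[2] = vrruq$ry
  rot[3] = rruq$ryv
  rot[4] = ruq$ryvr
  rot[5] = uq$ryvrr
  rot[6] = q$ryvrru
  rot[7] = $ryvrruq
Sorted (with $ < everything):
  sorted[0] = $ryvrruq
  sorted[1] = q$ryvrru
  sorted[2] = rruq$ryv
  sorted[3] = ruq$ryvr
  sorted[4] = ryvrruq$
  sorted[5] = uq$ryvrr
  sorted[6] = vrruq$ry
  sorted[7] = yvrruq$r
sorted[2] = rruq$ryv

Answer: rruq$ryv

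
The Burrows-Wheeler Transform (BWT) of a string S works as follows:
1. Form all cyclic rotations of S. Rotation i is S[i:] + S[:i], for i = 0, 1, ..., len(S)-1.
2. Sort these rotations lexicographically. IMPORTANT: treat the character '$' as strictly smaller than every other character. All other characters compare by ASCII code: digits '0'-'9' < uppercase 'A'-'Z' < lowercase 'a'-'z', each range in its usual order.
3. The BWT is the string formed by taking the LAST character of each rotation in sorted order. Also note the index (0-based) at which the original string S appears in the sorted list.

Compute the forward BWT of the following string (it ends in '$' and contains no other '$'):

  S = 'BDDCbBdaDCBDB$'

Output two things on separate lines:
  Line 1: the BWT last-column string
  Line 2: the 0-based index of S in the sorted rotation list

Answer: BDC$bDDBaDBdCB
3

Derivation:
All 14 rotations (rotation i = S[i:]+S[:i]):
  rot[0] = BDDCbBdaDCBDB$
  rot[1] = DDCbBdaDCBDB$B
  rot[2] = DCbBdaDCBDB$BD
  rot[3] = CbBdaDCBDB$BDD
  rot[4] = bBdaDCBDB$BDDC
  rot[5] = BdaDCBDB$BDDCb
  rot[6] = daDCBDB$BDDCbB
  rot[7] = aDCBDB$BDDCbBd
  rot[8] = DCBDB$BDDCbBda
  rot[9] = CBDB$BDDCbBdaD
  rot[10] = BDB$BDDCbBdaDC
  rot[11] = DB$BDDCbBdaDCB
  rot[12] = B$BDDCbBdaDCBD
  rot[13] = $BDDCbBdaDCBDB
Sorted (with $ < everything):
  sorted[0] = $BDDCbBdaDCBDB  (last char: 'B')
  sorted[1] = B$BDDCbBdaDCBD  (last char: 'D')
  sorted[2] = BDB$BDDCbBdaDC  (last char: 'C')
  sorted[3] = BDDCbBdaDCBDB$  (last char: '$')
  sorted[4] = BdaDCBDB$BDDCb  (last char: 'b')
  sorted[5] = CBDB$BDDCbBdaD  (last char: 'D')
  sorted[6] = CbBdaDCBDB$BDD  (last char: 'D')
  sorted[7] = DB$BDDCbBdaDCB  (last char: 'B')
  sorted[8] = DCBDB$BDDCbBda  (last char: 'a')
  sorted[9] = DCbBdaDCBDB$BD  (last char: 'D')
  sorted[10] = DDCbBdaDCBDB$B  (last char: 'B')
  sorted[11] = aDCBDB$BDDCbBd  (last char: 'd')
  sorted[12] = bBdaDCBDB$BDDC  (last char: 'C')
  sorted[13] = daDCBDB$BDDCbB  (last char: 'B')
Last column: BDC$bDDBaDBdCB
Original string S is at sorted index 3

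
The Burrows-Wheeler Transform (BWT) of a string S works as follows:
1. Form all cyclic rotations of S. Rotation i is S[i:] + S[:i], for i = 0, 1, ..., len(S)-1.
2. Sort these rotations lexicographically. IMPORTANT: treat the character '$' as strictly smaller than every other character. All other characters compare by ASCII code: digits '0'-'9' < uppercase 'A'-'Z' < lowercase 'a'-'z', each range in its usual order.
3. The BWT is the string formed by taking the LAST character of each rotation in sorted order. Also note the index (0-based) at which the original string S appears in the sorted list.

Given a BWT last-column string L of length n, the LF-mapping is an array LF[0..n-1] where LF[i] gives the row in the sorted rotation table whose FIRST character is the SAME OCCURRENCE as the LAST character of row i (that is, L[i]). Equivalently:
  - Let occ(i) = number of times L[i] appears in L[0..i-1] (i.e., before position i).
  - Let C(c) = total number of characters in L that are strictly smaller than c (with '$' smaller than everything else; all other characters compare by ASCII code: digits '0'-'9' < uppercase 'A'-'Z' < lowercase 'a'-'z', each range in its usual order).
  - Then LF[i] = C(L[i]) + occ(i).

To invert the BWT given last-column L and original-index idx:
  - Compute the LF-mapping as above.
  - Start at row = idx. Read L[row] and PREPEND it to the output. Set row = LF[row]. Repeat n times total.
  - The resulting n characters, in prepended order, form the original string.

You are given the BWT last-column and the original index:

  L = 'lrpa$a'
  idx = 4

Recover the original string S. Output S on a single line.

LF mapping: 3 5 4 1 0 2
Walk LF starting at row 4, prepending L[row]:
  step 1: row=4, L[4]='$', prepend. Next row=LF[4]=0
  step 2: row=0, L[0]='l', prepend. Next row=LF[0]=3
  step 3: row=3, L[3]='a', prepend. Next row=LF[3]=1
  step 4: row=1, L[1]='r', prepend. Next row=LF[1]=5
  step 5: row=5, L[5]='a', prepend. Next row=LF[5]=2
  step 6: row=2, L[2]='p', prepend. Next row=LF[2]=4
Reversed output: paral$

Answer: paral$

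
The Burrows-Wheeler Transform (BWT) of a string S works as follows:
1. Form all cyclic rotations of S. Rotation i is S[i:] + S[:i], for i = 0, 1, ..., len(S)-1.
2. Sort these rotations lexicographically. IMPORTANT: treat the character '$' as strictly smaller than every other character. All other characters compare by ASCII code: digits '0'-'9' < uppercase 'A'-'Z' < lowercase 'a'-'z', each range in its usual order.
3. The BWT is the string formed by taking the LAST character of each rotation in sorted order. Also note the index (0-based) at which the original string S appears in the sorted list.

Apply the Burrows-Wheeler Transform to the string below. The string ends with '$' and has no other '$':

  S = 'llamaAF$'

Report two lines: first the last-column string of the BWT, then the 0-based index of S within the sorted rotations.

Answer: FaAmll$a
6

Derivation:
All 8 rotations (rotation i = S[i:]+S[:i]):
  rot[0] = llamaAF$
  rot[1] = lamaAF$l
  rot[2] = amaAF$ll
  rot[3] = maAF$lla
  rot[4] = aAF$llam
  rot[5] = AF$llama
  rot[6] = F$llamaA
  rot[7] = $llamaAF
Sorted (with $ < everything):
  sorted[0] = $llamaAF  (last char: 'F')
  sorted[1] = AF$llama  (last char: 'a')
  sorted[2] = F$llamaA  (last char: 'A')
  sorted[3] = aAF$llam  (last char: 'm')
  sorted[4] = amaAF$ll  (last char: 'l')
  sorted[5] = lamaAF$l  (last char: 'l')
  sorted[6] = llamaAF$  (last char: '$')
  sorted[7] = maAF$lla  (last char: 'a')
Last column: FaAmll$a
Original string S is at sorted index 6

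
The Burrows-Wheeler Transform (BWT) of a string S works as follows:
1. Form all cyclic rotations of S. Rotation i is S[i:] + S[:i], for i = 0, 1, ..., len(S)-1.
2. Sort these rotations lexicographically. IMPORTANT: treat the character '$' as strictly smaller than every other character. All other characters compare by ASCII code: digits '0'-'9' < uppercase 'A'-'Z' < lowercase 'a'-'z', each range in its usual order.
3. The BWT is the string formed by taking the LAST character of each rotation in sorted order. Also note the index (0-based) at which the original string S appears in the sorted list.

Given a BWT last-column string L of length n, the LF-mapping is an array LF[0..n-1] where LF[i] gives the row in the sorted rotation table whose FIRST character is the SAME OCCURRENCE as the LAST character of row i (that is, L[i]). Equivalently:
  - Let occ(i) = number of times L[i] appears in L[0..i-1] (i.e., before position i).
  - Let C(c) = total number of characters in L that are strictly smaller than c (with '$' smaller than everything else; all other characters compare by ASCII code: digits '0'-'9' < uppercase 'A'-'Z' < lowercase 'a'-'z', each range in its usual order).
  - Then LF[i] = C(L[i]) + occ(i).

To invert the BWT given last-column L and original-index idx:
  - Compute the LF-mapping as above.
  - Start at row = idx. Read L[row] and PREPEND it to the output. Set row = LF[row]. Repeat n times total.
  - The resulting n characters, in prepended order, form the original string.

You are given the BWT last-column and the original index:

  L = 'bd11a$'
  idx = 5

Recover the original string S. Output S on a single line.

Answer: d11ab$

Derivation:
LF mapping: 4 5 1 2 3 0
Walk LF starting at row 5, prepending L[row]:
  step 1: row=5, L[5]='$', prepend. Next row=LF[5]=0
  step 2: row=0, L[0]='b', prepend. Next row=LF[0]=4
  step 3: row=4, L[4]='a', prepend. Next row=LF[4]=3
  step 4: row=3, L[3]='1', prepend. Next row=LF[3]=2
  step 5: row=2, L[2]='1', prepend. Next row=LF[2]=1
  step 6: row=1, L[1]='d', prepend. Next row=LF[1]=5
Reversed output: d11ab$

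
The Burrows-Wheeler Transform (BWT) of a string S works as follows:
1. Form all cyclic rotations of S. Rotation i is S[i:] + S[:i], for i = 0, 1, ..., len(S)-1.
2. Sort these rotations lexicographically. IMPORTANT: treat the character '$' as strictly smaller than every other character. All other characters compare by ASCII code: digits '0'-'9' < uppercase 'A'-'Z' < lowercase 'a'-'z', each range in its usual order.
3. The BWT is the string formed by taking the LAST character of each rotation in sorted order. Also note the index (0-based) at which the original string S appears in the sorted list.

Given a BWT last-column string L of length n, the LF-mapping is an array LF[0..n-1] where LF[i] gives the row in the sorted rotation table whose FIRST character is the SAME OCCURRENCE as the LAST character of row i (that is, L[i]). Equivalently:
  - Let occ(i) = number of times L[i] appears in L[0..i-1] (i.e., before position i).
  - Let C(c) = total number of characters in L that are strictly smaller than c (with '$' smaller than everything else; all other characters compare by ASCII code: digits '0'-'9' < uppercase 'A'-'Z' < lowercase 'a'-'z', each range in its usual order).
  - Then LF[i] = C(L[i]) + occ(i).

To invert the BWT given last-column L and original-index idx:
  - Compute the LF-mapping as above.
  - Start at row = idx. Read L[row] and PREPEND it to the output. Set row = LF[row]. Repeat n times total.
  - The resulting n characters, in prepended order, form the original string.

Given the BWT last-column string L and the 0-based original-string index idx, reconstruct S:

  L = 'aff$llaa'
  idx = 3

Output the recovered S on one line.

Answer: alfalfa$

Derivation:
LF mapping: 1 4 5 0 6 7 2 3
Walk LF starting at row 3, prepending L[row]:
  step 1: row=3, L[3]='$', prepend. Next row=LF[3]=0
  step 2: row=0, L[0]='a', prepend. Next row=LF[0]=1
  step 3: row=1, L[1]='f', prepend. Next row=LF[1]=4
  step 4: row=4, L[4]='l', prepend. Next row=LF[4]=6
  step 5: row=6, L[6]='a', prepend. Next row=LF[6]=2
  step 6: row=2, L[2]='f', prepend. Next row=LF[2]=5
  step 7: row=5, L[5]='l', prepend. Next row=LF[5]=7
  step 8: row=7, L[7]='a', prepend. Next row=LF[7]=3
Reversed output: alfalfa$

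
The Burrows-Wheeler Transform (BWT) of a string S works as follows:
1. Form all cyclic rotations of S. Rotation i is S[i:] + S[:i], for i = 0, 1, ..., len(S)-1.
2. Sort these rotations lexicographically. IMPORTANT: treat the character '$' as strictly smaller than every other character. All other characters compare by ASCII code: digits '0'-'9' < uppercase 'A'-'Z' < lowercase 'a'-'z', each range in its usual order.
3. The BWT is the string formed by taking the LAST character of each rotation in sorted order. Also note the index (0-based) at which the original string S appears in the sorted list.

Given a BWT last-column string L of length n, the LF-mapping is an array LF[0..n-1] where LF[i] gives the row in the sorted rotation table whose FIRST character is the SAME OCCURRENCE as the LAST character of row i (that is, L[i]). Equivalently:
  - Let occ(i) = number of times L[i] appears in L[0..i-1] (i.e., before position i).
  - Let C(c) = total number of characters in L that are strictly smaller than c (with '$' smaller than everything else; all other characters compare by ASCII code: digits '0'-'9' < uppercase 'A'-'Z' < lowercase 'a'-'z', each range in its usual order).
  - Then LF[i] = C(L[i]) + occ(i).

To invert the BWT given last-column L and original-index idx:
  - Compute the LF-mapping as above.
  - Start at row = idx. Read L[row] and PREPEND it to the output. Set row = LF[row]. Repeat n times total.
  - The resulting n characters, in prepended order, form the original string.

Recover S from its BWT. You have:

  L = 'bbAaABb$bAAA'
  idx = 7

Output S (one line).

Answer: aAbAAAbBAbb$

Derivation:
LF mapping: 8 9 1 7 2 6 10 0 11 3 4 5
Walk LF starting at row 7, prepending L[row]:
  step 1: row=7, L[7]='$', prepend. Next row=LF[7]=0
  step 2: row=0, L[0]='b', prepend. Next row=LF[0]=8
  step 3: row=8, L[8]='b', prepend. Next row=LF[8]=11
  step 4: row=11, L[11]='A', prepend. Next row=LF[11]=5
  step 5: row=5, L[5]='B', prepend. Next row=LF[5]=6
  step 6: row=6, L[6]='b', prepend. Next row=LF[6]=10
  step 7: row=10, L[10]='A', prepend. Next row=LF[10]=4
  step 8: row=4, L[4]='A', prepend. Next row=LF[4]=2
  step 9: row=2, L[2]='A', prepend. Next row=LF[2]=1
  step 10: row=1, L[1]='b', prepend. Next row=LF[1]=9
  step 11: row=9, L[9]='A', prepend. Next row=LF[9]=3
  step 12: row=3, L[3]='a', prepend. Next row=LF[3]=7
Reversed output: aAbAAAbBAbb$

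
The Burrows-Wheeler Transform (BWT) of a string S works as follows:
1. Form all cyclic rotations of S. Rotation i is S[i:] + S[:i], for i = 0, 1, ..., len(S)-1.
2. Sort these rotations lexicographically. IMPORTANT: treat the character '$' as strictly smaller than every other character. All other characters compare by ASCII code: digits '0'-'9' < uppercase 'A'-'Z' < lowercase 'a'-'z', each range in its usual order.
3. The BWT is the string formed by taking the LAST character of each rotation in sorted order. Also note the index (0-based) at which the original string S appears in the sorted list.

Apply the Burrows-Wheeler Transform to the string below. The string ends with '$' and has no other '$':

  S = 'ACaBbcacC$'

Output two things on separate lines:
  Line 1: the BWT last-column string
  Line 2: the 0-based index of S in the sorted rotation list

All 10 rotations (rotation i = S[i:]+S[:i]):
  rot[0] = ACaBbcacC$
  rot[1] = CaBbcacC$A
  rot[2] = aBbcacC$AC
  rot[3] = BbcacC$ACa
  rot[4] = bcacC$ACaB
  rot[5] = cacC$ACaBb
  rot[6] = acC$ACaBbc
  rot[7] = cC$ACaBbca
  rot[8] = C$ACaBbcac
  rot[9] = $ACaBbcacC
Sorted (with $ < everything):
  sorted[0] = $ACaBbcacC  (last char: 'C')
  sorted[1] = ACaBbcacC$  (last char: '$')
  sorted[2] = BbcacC$ACa  (last char: 'a')
  sorted[3] = C$ACaBbcac  (last char: 'c')
  sorted[4] = CaBbcacC$A  (last char: 'A')
  sorted[5] = aBbcacC$AC  (last char: 'C')
  sorted[6] = acC$ACaBbc  (last char: 'c')
  sorted[7] = bcacC$ACaB  (last char: 'B')
  sorted[8] = cC$ACaBbca  (last char: 'a')
  sorted[9] = cacC$ACaBb  (last char: 'b')
Last column: C$acACcBab
Original string S is at sorted index 1

Answer: C$acACcBab
1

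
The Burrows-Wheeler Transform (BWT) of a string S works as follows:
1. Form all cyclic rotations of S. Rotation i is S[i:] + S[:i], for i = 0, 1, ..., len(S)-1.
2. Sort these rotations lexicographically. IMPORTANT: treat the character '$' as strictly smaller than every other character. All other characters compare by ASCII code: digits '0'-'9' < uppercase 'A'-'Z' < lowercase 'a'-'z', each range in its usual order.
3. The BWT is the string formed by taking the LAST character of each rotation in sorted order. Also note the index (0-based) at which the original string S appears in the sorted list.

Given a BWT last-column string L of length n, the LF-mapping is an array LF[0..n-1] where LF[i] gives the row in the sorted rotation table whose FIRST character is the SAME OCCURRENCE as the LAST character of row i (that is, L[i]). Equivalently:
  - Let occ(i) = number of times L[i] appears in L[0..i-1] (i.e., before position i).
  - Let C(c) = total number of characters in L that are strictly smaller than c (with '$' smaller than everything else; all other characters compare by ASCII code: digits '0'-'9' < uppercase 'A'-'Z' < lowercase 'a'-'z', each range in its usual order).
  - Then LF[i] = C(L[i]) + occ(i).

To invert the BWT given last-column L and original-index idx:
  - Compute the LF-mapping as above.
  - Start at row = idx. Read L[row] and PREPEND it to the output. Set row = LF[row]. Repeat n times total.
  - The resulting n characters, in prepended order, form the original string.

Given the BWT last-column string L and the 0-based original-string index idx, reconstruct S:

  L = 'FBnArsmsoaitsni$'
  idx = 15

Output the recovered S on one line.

Answer: transmissionBAF$

Derivation:
LF mapping: 3 2 8 1 11 12 7 13 10 4 5 15 14 9 6 0
Walk LF starting at row 15, prepending L[row]:
  step 1: row=15, L[15]='$', prepend. Next row=LF[15]=0
  step 2: row=0, L[0]='F', prepend. Next row=LF[0]=3
  step 3: row=3, L[3]='A', prepend. Next row=LF[3]=1
  step 4: row=1, L[1]='B', prepend. Next row=LF[1]=2
  step 5: row=2, L[2]='n', prepend. Next row=LF[2]=8
  step 6: row=8, L[8]='o', prepend. Next row=LF[8]=10
  step 7: row=10, L[10]='i', prepend. Next row=LF[10]=5
  step 8: row=5, L[5]='s', prepend. Next row=LF[5]=12
  step 9: row=12, L[12]='s', prepend. Next row=LF[12]=14
  step 10: row=14, L[14]='i', prepend. Next row=LF[14]=6
  step 11: row=6, L[6]='m', prepend. Next row=LF[6]=7
  step 12: row=7, L[7]='s', prepend. Next row=LF[7]=13
  step 13: row=13, L[13]='n', prepend. Next row=LF[13]=9
  step 14: row=9, L[9]='a', prepend. Next row=LF[9]=4
  step 15: row=4, L[4]='r', prepend. Next row=LF[4]=11
  step 16: row=11, L[11]='t', prepend. Next row=LF[11]=15
Reversed output: transmissionBAF$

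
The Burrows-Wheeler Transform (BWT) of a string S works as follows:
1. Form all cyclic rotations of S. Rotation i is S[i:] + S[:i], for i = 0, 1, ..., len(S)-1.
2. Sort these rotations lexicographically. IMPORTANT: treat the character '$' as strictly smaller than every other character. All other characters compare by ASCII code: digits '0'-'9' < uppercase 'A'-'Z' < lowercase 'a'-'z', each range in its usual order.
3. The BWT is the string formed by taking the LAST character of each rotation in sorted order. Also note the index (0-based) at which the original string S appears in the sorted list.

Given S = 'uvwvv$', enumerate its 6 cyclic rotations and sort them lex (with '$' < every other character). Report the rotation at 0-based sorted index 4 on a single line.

Answer: vwvv$u

Derivation:
All 6 rotations (rotation i = S[i:]+S[:i]):
  rot[0] = uvwvv$
  rot[1] = vwvv$u
  rot[2] = wvv$uv
  rot[3] = vv$uvw
  rot[4] = v$uvwv
  rot[5] = $uvwvv
Sorted (with $ < everything):
  sorted[0] = $uvwvv
  sorted[1] = uvwvv$
  sorted[2] = v$uvwv
  sorted[3] = vv$uvw
  sorted[4] = vwvv$u
  sorted[5] = wvv$uv
sorted[4] = vwvv$u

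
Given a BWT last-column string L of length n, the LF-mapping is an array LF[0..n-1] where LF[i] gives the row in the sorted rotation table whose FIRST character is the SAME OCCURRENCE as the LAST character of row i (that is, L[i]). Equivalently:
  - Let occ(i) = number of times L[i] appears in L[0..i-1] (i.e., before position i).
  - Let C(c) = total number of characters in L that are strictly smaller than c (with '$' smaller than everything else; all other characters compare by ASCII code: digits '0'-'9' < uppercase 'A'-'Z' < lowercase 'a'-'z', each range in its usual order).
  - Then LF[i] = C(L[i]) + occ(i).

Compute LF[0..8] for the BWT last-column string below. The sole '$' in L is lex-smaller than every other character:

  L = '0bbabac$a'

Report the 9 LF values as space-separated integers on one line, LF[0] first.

Answer: 1 5 6 2 7 3 8 0 4

Derivation:
Char counts: '$':1, '0':1, 'a':3, 'b':3, 'c':1
C (first-col start): C('$')=0, C('0')=1, C('a')=2, C('b')=5, C('c')=8
L[0]='0': occ=0, LF[0]=C('0')+0=1+0=1
L[1]='b': occ=0, LF[1]=C('b')+0=5+0=5
L[2]='b': occ=1, LF[2]=C('b')+1=5+1=6
L[3]='a': occ=0, LF[3]=C('a')+0=2+0=2
L[4]='b': occ=2, LF[4]=C('b')+2=5+2=7
L[5]='a': occ=1, LF[5]=C('a')+1=2+1=3
L[6]='c': occ=0, LF[6]=C('c')+0=8+0=8
L[7]='$': occ=0, LF[7]=C('$')+0=0+0=0
L[8]='a': occ=2, LF[8]=C('a')+2=2+2=4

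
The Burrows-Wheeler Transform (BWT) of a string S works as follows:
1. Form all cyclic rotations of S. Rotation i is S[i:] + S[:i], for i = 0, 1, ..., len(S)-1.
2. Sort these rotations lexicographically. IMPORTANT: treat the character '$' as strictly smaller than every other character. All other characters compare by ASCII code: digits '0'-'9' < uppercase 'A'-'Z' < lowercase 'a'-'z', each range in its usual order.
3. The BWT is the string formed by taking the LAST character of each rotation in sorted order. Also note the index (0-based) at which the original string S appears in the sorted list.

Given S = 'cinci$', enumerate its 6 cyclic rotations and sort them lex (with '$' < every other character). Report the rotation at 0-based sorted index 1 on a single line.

All 6 rotations (rotation i = S[i:]+S[:i]):
  rot[0] = cinci$
  rot[1] = inci$c
  rot[2] = nci$ci
  rot[3] = ci$cin
  rot[4] = i$cinc
  rot[5] = $cinci
Sorted (with $ < everything):
  sorted[0] = $cinci
  sorted[1] = ci$cin
  sorted[2] = cinci$
  sorted[3] = i$cinc
  sorted[4] = inci$c
  sorted[5] = nci$ci
sorted[1] = ci$cin

Answer: ci$cin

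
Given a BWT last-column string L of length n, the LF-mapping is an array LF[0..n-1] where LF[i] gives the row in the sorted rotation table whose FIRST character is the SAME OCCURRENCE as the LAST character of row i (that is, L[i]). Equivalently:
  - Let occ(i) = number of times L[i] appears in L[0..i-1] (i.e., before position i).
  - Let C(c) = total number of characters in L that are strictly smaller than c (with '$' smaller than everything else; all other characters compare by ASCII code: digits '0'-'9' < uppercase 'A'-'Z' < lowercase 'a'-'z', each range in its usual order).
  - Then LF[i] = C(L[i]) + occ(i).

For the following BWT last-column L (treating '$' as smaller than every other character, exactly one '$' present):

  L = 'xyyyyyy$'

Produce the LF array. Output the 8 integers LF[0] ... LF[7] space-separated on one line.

Char counts: '$':1, 'x':1, 'y':6
C (first-col start): C('$')=0, C('x')=1, C('y')=2
L[0]='x': occ=0, LF[0]=C('x')+0=1+0=1
L[1]='y': occ=0, LF[1]=C('y')+0=2+0=2
L[2]='y': occ=1, LF[2]=C('y')+1=2+1=3
L[3]='y': occ=2, LF[3]=C('y')+2=2+2=4
L[4]='y': occ=3, LF[4]=C('y')+3=2+3=5
L[5]='y': occ=4, LF[5]=C('y')+4=2+4=6
L[6]='y': occ=5, LF[6]=C('y')+5=2+5=7
L[7]='$': occ=0, LF[7]=C('$')+0=0+0=0

Answer: 1 2 3 4 5 6 7 0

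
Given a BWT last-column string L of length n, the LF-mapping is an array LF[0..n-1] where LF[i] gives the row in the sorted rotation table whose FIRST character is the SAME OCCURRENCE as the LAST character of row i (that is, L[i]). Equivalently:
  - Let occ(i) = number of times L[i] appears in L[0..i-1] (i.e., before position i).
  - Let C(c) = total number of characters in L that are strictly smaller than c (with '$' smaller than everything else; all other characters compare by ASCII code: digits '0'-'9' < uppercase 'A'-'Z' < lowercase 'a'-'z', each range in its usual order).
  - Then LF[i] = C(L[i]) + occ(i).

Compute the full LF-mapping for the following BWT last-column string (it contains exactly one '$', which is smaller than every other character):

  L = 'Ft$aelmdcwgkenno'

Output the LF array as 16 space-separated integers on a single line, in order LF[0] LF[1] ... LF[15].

Answer: 1 14 0 2 5 9 10 4 3 15 7 8 6 11 12 13

Derivation:
Char counts: '$':1, 'F':1, 'a':1, 'c':1, 'd':1, 'e':2, 'g':1, 'k':1, 'l':1, 'm':1, 'n':2, 'o':1, 't':1, 'w':1
C (first-col start): C('$')=0, C('F')=1, C('a')=2, C('c')=3, C('d')=4, C('e')=5, C('g')=7, C('k')=8, C('l')=9, C('m')=10, C('n')=11, C('o')=13, C('t')=14, C('w')=15
L[0]='F': occ=0, LF[0]=C('F')+0=1+0=1
L[1]='t': occ=0, LF[1]=C('t')+0=14+0=14
L[2]='$': occ=0, LF[2]=C('$')+0=0+0=0
L[3]='a': occ=0, LF[3]=C('a')+0=2+0=2
L[4]='e': occ=0, LF[4]=C('e')+0=5+0=5
L[5]='l': occ=0, LF[5]=C('l')+0=9+0=9
L[6]='m': occ=0, LF[6]=C('m')+0=10+0=10
L[7]='d': occ=0, LF[7]=C('d')+0=4+0=4
L[8]='c': occ=0, LF[8]=C('c')+0=3+0=3
L[9]='w': occ=0, LF[9]=C('w')+0=15+0=15
L[10]='g': occ=0, LF[10]=C('g')+0=7+0=7
L[11]='k': occ=0, LF[11]=C('k')+0=8+0=8
L[12]='e': occ=1, LF[12]=C('e')+1=5+1=6
L[13]='n': occ=0, LF[13]=C('n')+0=11+0=11
L[14]='n': occ=1, LF[14]=C('n')+1=11+1=12
L[15]='o': occ=0, LF[15]=C('o')+0=13+0=13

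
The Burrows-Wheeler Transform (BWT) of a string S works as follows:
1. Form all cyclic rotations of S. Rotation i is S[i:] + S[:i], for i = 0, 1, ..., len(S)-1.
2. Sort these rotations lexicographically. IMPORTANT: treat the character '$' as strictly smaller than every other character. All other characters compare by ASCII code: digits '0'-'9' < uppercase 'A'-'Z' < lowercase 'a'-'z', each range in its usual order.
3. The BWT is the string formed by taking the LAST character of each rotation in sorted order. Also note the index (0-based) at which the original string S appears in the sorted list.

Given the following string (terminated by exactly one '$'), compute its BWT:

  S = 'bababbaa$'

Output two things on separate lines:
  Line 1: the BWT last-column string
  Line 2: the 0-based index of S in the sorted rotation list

All 9 rotations (rotation i = S[i:]+S[:i]):
  rot[0] = bababbaa$
  rot[1] = ababbaa$b
  rot[2] = babbaa$ba
  rot[3] = abbaa$bab
  rot[4] = bbaa$baba
  rot[5] = baa$babab
  rot[6] = aa$bababb
  rot[7] = a$bababba
  rot[8] = $bababbaa
Sorted (with $ < everything):
  sorted[0] = $bababbaa  (last char: 'a')
  sorted[1] = a$bababba  (last char: 'a')
  sorted[2] = aa$bababb  (last char: 'b')
  sorted[3] = ababbaa$b  (last char: 'b')
  sorted[4] = abbaa$bab  (last char: 'b')
  sorted[5] = baa$babab  (last char: 'b')
  sorted[6] = bababbaa$  (last char: '$')
  sorted[7] = babbaa$ba  (last char: 'a')
  sorted[8] = bbaa$baba  (last char: 'a')
Last column: aabbbb$aa
Original string S is at sorted index 6

Answer: aabbbb$aa
6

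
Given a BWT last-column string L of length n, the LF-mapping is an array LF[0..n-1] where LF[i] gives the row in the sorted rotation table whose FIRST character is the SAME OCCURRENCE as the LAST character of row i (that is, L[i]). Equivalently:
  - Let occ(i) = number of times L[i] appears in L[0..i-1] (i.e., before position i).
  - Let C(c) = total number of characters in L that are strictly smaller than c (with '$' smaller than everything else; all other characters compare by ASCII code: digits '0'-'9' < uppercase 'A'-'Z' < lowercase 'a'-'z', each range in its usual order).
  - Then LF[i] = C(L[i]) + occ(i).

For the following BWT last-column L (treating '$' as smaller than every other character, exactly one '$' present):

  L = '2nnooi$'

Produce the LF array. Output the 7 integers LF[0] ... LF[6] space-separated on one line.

Answer: 1 3 4 5 6 2 0

Derivation:
Char counts: '$':1, '2':1, 'i':1, 'n':2, 'o':2
C (first-col start): C('$')=0, C('2')=1, C('i')=2, C('n')=3, C('o')=5
L[0]='2': occ=0, LF[0]=C('2')+0=1+0=1
L[1]='n': occ=0, LF[1]=C('n')+0=3+0=3
L[2]='n': occ=1, LF[2]=C('n')+1=3+1=4
L[3]='o': occ=0, LF[3]=C('o')+0=5+0=5
L[4]='o': occ=1, LF[4]=C('o')+1=5+1=6
L[5]='i': occ=0, LF[5]=C('i')+0=2+0=2
L[6]='$': occ=0, LF[6]=C('$')+0=0+0=0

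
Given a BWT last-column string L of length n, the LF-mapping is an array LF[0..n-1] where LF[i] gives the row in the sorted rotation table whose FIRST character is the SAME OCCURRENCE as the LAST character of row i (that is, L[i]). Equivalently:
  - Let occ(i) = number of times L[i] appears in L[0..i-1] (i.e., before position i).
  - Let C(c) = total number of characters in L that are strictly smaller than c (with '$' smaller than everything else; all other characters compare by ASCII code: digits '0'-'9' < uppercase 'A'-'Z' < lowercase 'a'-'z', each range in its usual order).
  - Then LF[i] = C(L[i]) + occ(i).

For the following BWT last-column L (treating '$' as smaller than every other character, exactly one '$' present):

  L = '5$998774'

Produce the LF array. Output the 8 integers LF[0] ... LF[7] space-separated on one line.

Char counts: '$':1, '4':1, '5':1, '7':2, '8':1, '9':2
C (first-col start): C('$')=0, C('4')=1, C('5')=2, C('7')=3, C('8')=5, C('9')=6
L[0]='5': occ=0, LF[0]=C('5')+0=2+0=2
L[1]='$': occ=0, LF[1]=C('$')+0=0+0=0
L[2]='9': occ=0, LF[2]=C('9')+0=6+0=6
L[3]='9': occ=1, LF[3]=C('9')+1=6+1=7
L[4]='8': occ=0, LF[4]=C('8')+0=5+0=5
L[5]='7': occ=0, LF[5]=C('7')+0=3+0=3
L[6]='7': occ=1, LF[6]=C('7')+1=3+1=4
L[7]='4': occ=0, LF[7]=C('4')+0=1+0=1

Answer: 2 0 6 7 5 3 4 1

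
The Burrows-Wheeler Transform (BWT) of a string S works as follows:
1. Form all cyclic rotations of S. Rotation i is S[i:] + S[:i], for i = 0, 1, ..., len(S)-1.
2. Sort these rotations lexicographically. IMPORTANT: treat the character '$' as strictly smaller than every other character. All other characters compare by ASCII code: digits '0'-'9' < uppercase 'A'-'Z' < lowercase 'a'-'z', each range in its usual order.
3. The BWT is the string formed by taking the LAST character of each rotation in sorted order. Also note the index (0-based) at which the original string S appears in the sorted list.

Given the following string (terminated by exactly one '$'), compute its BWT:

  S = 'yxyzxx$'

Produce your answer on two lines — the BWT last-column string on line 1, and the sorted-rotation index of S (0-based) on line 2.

All 7 rotations (rotation i = S[i:]+S[:i]):
  rot[0] = yxyzxx$
  rot[1] = xyzxx$y
  rot[2] = yzxx$yx
  rot[3] = zxx$yxy
  rot[4] = xx$yxyz
  rot[5] = x$yxyzx
  rot[6] = $yxyzxx
Sorted (with $ < everything):
  sorted[0] = $yxyzxx  (last char: 'x')
  sorted[1] = x$yxyzx  (last char: 'x')
  sorted[2] = xx$yxyz  (last char: 'z')
  sorted[3] = xyzxx$y  (last char: 'y')
  sorted[4] = yxyzxx$  (last char: '$')
  sorted[5] = yzxx$yx  (last char: 'x')
  sorted[6] = zxx$yxy  (last char: 'y')
Last column: xxzy$xy
Original string S is at sorted index 4

Answer: xxzy$xy
4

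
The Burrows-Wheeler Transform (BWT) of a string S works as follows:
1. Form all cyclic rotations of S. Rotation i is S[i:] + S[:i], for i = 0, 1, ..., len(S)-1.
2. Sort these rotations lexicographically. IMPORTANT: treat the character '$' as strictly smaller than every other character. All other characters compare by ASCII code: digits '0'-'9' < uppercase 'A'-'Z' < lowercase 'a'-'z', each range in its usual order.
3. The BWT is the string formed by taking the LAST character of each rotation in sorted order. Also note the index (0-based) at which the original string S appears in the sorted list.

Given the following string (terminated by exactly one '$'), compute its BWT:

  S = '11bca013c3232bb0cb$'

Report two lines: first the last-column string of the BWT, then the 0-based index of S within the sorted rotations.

Answer: bab$0133c21ccb213b0
3

Derivation:
All 19 rotations (rotation i = S[i:]+S[:i]):
  rot[0] = 11bca013c3232bb0cb$
  rot[1] = 1bca013c3232bb0cb$1
  rot[2] = bca013c3232bb0cb$11
  rot[3] = ca013c3232bb0cb$11b
  rot[4] = a013c3232bb0cb$11bc
  rot[5] = 013c3232bb0cb$11bca
  rot[6] = 13c3232bb0cb$11bca0
  rot[7] = 3c3232bb0cb$11bca01
  rot[8] = c3232bb0cb$11bca013
  rot[9] = 3232bb0cb$11bca013c
  rot[10] = 232bb0cb$11bca013c3
  rot[11] = 32bb0cb$11bca013c32
  rot[12] = 2bb0cb$11bca013c323
  rot[13] = bb0cb$11bca013c3232
  rot[14] = b0cb$11bca013c3232b
  rot[15] = 0cb$11bca013c3232bb
  rot[16] = cb$11bca013c3232bb0
  rot[17] = b$11bca013c3232bb0c
  rot[18] = $11bca013c3232bb0cb
Sorted (with $ < everything):
  sorted[0] = $11bca013c3232bb0cb  (last char: 'b')
  sorted[1] = 013c3232bb0cb$11bca  (last char: 'a')
  sorted[2] = 0cb$11bca013c3232bb  (last char: 'b')
  sorted[3] = 11bca013c3232bb0cb$  (last char: '$')
  sorted[4] = 13c3232bb0cb$11bca0  (last char: '0')
  sorted[5] = 1bca013c3232bb0cb$1  (last char: '1')
  sorted[6] = 232bb0cb$11bca013c3  (last char: '3')
  sorted[7] = 2bb0cb$11bca013c323  (last char: '3')
  sorted[8] = 3232bb0cb$11bca013c  (last char: 'c')
  sorted[9] = 32bb0cb$11bca013c32  (last char: '2')
  sorted[10] = 3c3232bb0cb$11bca01  (last char: '1')
  sorted[11] = a013c3232bb0cb$11bc  (last char: 'c')
  sorted[12] = b$11bca013c3232bb0c  (last char: 'c')
  sorted[13] = b0cb$11bca013c3232b  (last char: 'b')
  sorted[14] = bb0cb$11bca013c3232  (last char: '2')
  sorted[15] = bca013c3232bb0cb$11  (last char: '1')
  sorted[16] = c3232bb0cb$11bca013  (last char: '3')
  sorted[17] = ca013c3232bb0cb$11b  (last char: 'b')
  sorted[18] = cb$11bca013c3232bb0  (last char: '0')
Last column: bab$0133c21ccb213b0
Original string S is at sorted index 3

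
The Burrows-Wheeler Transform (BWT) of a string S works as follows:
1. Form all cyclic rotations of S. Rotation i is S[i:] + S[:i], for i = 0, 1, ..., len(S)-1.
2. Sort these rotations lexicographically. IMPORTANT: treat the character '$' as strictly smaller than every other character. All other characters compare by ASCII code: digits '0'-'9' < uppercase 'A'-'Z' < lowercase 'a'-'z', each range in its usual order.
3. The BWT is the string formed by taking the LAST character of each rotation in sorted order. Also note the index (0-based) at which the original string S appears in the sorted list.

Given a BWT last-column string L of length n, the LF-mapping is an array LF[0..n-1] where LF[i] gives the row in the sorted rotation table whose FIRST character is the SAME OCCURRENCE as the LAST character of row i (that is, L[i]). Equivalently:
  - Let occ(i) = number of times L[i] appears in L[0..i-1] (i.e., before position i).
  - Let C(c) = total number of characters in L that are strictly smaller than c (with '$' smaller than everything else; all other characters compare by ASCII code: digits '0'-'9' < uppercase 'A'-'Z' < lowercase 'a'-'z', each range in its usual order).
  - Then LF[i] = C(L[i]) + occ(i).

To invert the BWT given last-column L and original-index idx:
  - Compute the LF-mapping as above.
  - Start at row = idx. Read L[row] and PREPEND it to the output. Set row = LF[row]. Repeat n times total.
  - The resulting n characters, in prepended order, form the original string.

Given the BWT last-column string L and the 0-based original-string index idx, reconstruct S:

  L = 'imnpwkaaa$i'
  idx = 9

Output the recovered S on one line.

Answer: panamakiwi$

Derivation:
LF mapping: 4 7 8 9 10 6 1 2 3 0 5
Walk LF starting at row 9, prepending L[row]:
  step 1: row=9, L[9]='$', prepend. Next row=LF[9]=0
  step 2: row=0, L[0]='i', prepend. Next row=LF[0]=4
  step 3: row=4, L[4]='w', prepend. Next row=LF[4]=10
  step 4: row=10, L[10]='i', prepend. Next row=LF[10]=5
  step 5: row=5, L[5]='k', prepend. Next row=LF[5]=6
  step 6: row=6, L[6]='a', prepend. Next row=LF[6]=1
  step 7: row=1, L[1]='m', prepend. Next row=LF[1]=7
  step 8: row=7, L[7]='a', prepend. Next row=LF[7]=2
  step 9: row=2, L[2]='n', prepend. Next row=LF[2]=8
  step 10: row=8, L[8]='a', prepend. Next row=LF[8]=3
  step 11: row=3, L[3]='p', prepend. Next row=LF[3]=9
Reversed output: panamakiwi$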